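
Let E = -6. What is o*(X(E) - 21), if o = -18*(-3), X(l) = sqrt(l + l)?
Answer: -1134 + 108*I*sqrt(3) ≈ -1134.0 + 187.06*I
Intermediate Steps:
X(l) = sqrt(2)*sqrt(l) (X(l) = sqrt(2*l) = sqrt(2)*sqrt(l))
o = 54
o*(X(E) - 21) = 54*(sqrt(2)*sqrt(-6) - 21) = 54*(sqrt(2)*(I*sqrt(6)) - 21) = 54*(2*I*sqrt(3) - 21) = 54*(-21 + 2*I*sqrt(3)) = -1134 + 108*I*sqrt(3)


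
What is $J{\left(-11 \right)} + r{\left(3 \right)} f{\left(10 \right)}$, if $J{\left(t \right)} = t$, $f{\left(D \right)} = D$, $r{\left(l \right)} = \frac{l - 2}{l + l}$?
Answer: $- \frac{28}{3} \approx -9.3333$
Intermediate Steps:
$r{\left(l \right)} = \frac{-2 + l}{2 l}$
$J{\left(-11 \right)} + r{\left(3 \right)} f{\left(10 \right)} = -11 + \frac{-2 + 3}{2 \cdot 3} \cdot 10 = -11 + \frac{1}{2} \cdot \frac{1}{3} \cdot 1 \cdot 10 = -11 + \frac{1}{6} \cdot 10 = -11 + \frac{5}{3} = - \frac{28}{3}$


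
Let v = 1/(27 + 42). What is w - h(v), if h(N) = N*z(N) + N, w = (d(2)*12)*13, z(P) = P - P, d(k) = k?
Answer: 21527/69 ≈ 311.99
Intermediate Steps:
z(P) = 0
w = 312 (w = (2*12)*13 = 24*13 = 312)
v = 1/69 ≈ 0.014493
h(N) = N (h(N) = N*0 + N = 0 + N = N)
w - h(v) = 312 - 1*1/69 = 312 - 1/69 = 21527/69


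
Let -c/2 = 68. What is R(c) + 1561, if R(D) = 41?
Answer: 1602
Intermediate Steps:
c = -136 (c = -2*68 = -136)
R(c) + 1561 = 41 + 1561 = 1602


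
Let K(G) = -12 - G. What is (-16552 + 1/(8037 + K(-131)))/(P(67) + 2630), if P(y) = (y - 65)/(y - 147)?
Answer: -1349981110/214500761 ≈ -6.2936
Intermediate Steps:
P(y) = (-65 + y)/(-147 + y)
(-16552 + 1/(8037 + K(-131)))/(P(67) + 2630) = (-16552 + 1/(8037 + (-12 - 1*(-131))))/((-65 + 67)/(-147 + 67) + 2630) = (-16552 + 1/(8037 + (-12 + 131)))/(2/(-80) + 2630) = (-16552 + 1/(8037 + 119))/(-1/80*2 + 2630) = (-16552 + 1/8156)/(-1/40 + 2630) = (-16552 + 1/8156)/(105199/40) = -134998111/8156*40/105199 = -1349981110/214500761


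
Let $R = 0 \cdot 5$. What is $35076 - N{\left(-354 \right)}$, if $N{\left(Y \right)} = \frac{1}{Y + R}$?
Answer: $\frac{12416905}{354} \approx 35076.0$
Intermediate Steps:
$R = 0$
$N{\left(Y \right)} = \frac{1}{Y}$ ($N{\left(Y \right)} = \frac{1}{Y + 0} = \frac{1}{Y}$)
$35076 - N{\left(-354 \right)} = 35076 - \frac{1}{-354} = 35076 - - \frac{1}{354} = 35076 + \frac{1}{354} = \frac{12416905}{354}$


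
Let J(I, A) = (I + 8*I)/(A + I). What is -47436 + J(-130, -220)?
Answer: -1660143/35 ≈ -47433.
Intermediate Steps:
J(I, A) = 9*I/(A + I) (J(I, A) = (9*I)/(A + I) = 9*I/(A + I))
-47436 + J(-130, -220) = -47436 + 9*(-130)/(-220 - 130) = -47436 + 9*(-130)/(-350) = -47436 + 9*(-130)*(-1/350) = -47436 + 117/35 = -1660143/35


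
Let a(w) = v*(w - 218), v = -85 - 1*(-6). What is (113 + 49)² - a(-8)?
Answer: 8390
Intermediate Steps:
v = -79 (v = -85 + 6 = -79)
a(w) = 17222 - 79*w (a(w) = -79*(w - 218) = -79*(-218 + w) = 17222 - 79*w)
(113 + 49)² - a(-8) = (113 + 49)² - (17222 - 79*(-8)) = 162² - (17222 + 632) = 26244 - 1*17854 = 26244 - 17854 = 8390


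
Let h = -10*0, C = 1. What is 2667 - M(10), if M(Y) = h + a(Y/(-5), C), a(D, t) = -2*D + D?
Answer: 2665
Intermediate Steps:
a(D, t) = -D
h = 0
M(Y) = Y/5 (M(Y) = 0 - Y/(-5) = 0 - Y*(-1)/5 = 0 - (-1)*Y/5 = 0 + Y/5 = Y/5)
2667 - M(10) = 2667 - 10/5 = 2667 - 1*2 = 2667 - 2 = 2665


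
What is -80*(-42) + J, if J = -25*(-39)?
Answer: 4335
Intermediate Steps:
J = 975
-80*(-42) + J = -80*(-42) + 975 = 3360 + 975 = 4335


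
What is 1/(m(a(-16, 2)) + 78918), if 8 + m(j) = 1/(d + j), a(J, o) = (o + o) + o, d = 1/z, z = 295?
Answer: 1771/139749905 ≈ 1.2673e-5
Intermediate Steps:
d = 1/295 ≈ 0.0033898
a(J, o) = 3*o (a(J, o) = 2*o + o = 3*o)
m(j) = -8 + 1/(1/295 + j)
1/(m(a(-16, 2)) + 78918) = 1/((287 - 7080*2)/(1 + 295*(3*2)) + 78918) = 1/((287 - 2360*6)/(1 + 295*6) + 78918) = 1/((287 - 14160)/(1 + 1770) + 78918) = 1/(-13873/1771 + 78918) = 1/(139749905/1771) = 1771/139749905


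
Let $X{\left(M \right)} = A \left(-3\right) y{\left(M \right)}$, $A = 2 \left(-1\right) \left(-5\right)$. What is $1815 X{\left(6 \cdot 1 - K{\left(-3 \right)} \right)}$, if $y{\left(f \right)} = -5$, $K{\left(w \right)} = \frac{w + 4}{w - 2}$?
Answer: $272250$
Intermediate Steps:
$K{\left(w \right)} = \frac{4 + w}{-2 + w}$
$A = 10$ ($A = \left(-2\right) \left(-5\right) = 10$)
$X{\left(M \right)} = 150$ ($X{\left(M \right)} = 10 \left(-3\right) \left(-5\right) = \left(-30\right) \left(-5\right) = 150$)
$1815 X{\left(6 \cdot 1 - K{\left(-3 \right)} \right)} = 1815 \cdot 150 = 272250$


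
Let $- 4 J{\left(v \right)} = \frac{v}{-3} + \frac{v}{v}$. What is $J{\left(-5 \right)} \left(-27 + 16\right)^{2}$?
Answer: $- \frac{242}{3} \approx -80.667$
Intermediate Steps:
$J{\left(v \right)} = - \frac{1}{4} + \frac{v}{12}$ ($J{\left(v \right)} = - \frac{\frac{v}{-3} + \frac{v}{v}}{4} = - \frac{v \left(- \frac{1}{3}\right) + 1}{4} = - \frac{- \frac{v}{3} + 1}{4} = - \frac{1 - \frac{v}{3}}{4} = - \frac{1}{4} + \frac{v}{12}$)
$J{\left(-5 \right)} \left(-27 + 16\right)^{2} = \left(- \frac{1}{4} + \frac{1}{12} \left(-5\right)\right) \left(-27 + 16\right)^{2} = \left(- \frac{1}{4} - \frac{5}{12}\right) \left(-11\right)^{2} = \left(- \frac{2}{3}\right) 121 = - \frac{242}{3}$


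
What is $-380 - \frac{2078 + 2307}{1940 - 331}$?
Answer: $- \frac{615805}{1609} \approx -382.73$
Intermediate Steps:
$-380 - \frac{2078 + 2307}{1940 - 331} = -380 - \frac{4385}{1609} = - \frac{615805}{1609}$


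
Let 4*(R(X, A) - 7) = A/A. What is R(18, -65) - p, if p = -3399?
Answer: 13625/4 ≈ 3406.3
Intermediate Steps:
R(X, A) = 29/4 (R(X, A) = 7 + (A/A)/4 = 7 + (¼)*1 = 7 + ¼ = 29/4)
R(18, -65) - p = 29/4 - 1*(-3399) = 29/4 + 3399 = 13625/4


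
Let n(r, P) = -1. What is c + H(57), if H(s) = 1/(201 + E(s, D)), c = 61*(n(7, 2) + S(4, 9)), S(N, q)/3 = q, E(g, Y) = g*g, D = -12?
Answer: 5471701/3450 ≈ 1586.0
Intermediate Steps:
E(g, Y) = g²
S(N, q) = 3*q
c = 1586 (c = 61*(-1 + 3*9) = 61*(-1 + 27) = 61*26 = 1586)
H(s) = 1/(201 + s²)
c + H(57) = 1586 + 1/(201 + 57²) = 1586 + 1/(201 + 3249) = 1586 + 1/3450 = 5471701/3450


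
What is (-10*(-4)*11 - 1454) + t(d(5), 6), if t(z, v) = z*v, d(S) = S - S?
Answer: -1014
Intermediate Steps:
d(S) = 0
t(z, v) = v*z
(-10*(-4)*11 - 1454) + t(d(5), 6) = (-10*(-4)*11 - 1454) + 6*0 = (40*11 - 1454) + 0 = (440 - 1454) + 0 = -1014 + 0 = -1014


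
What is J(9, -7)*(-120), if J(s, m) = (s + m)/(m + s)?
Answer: -120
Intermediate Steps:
J(s, m) = 1 (J(s, m) = (m + s)/(m + s) = 1)
J(9, -7)*(-120) = 1*(-120) = -120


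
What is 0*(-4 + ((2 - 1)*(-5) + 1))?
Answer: 0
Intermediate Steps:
0*(-4 + ((2 - 1)*(-5) + 1)) = 0*(-4 + (1*(-5) + 1)) = 0*(-4 + (-5 + 1)) = 0*(-4 - 4) = 0*(-8) = 0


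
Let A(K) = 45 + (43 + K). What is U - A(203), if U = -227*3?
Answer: -972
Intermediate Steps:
U = -681
A(K) = 88 + K
U - A(203) = -681 - (88 + 203) = -681 - 1*291 = -681 - 291 = -972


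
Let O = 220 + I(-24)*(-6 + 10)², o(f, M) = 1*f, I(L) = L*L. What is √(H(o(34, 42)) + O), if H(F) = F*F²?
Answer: 2*√12185 ≈ 220.77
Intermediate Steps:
I(L) = L²
o(f, M) = f
H(F) = F³
O = 9436 (O = 220 + (-24)²*(-6 + 10)² = 220 + 576*4² = 220 + 576*16 = 220 + 9216 = 9436)
√(H(o(34, 42)) + O) = √(34³ + 9436) = √(39304 + 9436) = √48740 = 2*√12185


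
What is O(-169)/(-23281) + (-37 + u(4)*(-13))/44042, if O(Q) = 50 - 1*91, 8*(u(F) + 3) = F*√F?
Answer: 1549631/1025341802 ≈ 0.0015113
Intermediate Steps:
u(F) = -3 + F^(3/2)/8 (u(F) = -3 + (F*√F)/8 = -3 + F^(3/2)/8)
O(Q) = -41 (O(Q) = 50 - 91 = -41)
O(-169)/(-23281) + (-37 + u(4)*(-13))/44042 = -41/(-23281) + (-37 + (-3 + 4^(3/2)/8)*(-13))/44042 = -41*(-1/23281) + (-37 + (-3 + (⅛)*8)*(-13))*(1/44042) = 41/23281 + (-37 + (-3 + 1)*(-13))*(1/44042) = 41/23281 + (-37 - 2*(-13))*(1/44042) = 41/23281 + (-37 + 26)*(1/44042) = 41/23281 - 11*1/44042 = 41/23281 - 11/44042 = 1549631/1025341802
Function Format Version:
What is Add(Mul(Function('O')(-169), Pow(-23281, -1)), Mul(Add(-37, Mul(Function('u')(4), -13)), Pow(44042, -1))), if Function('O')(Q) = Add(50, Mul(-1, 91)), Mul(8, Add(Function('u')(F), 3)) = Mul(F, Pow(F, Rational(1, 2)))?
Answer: Rational(1549631, 1025341802) ≈ 0.0015113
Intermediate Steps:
Function('u')(F) = Add(-3, Mul(Rational(1, 8), Pow(F, Rational(3, 2)))) (Function('u')(F) = Add(-3, Mul(Rational(1, 8), Mul(F, Pow(F, Rational(1, 2))))) = Add(-3, Mul(Rational(1, 8), Pow(F, Rational(3, 2)))))
Function('O')(Q) = -41 (Function('O')(Q) = Add(50, -91) = -41)
Add(Mul(Function('O')(-169), Pow(-23281, -1)), Mul(Add(-37, Mul(Function('u')(4), -13)), Pow(44042, -1))) = Add(Mul(-41, Pow(-23281, -1)), Mul(Add(-37, Mul(Add(-3, Mul(Rational(1, 8), Pow(4, Rational(3, 2)))), -13)), Pow(44042, -1))) = Add(Mul(-41, Rational(-1, 23281)), Mul(Add(-37, Mul(Add(-3, Mul(Rational(1, 8), 8)), -13)), Rational(1, 44042))) = Add(Rational(41, 23281), Mul(Add(-37, Mul(Add(-3, 1), -13)), Rational(1, 44042))) = Add(Rational(41, 23281), Mul(Add(-37, Mul(-2, -13)), Rational(1, 44042))) = Add(Rational(41, 23281), Mul(Add(-37, 26), Rational(1, 44042))) = Add(Rational(41, 23281), Mul(-11, Rational(1, 44042))) = Add(Rational(41, 23281), Rational(-11, 44042)) = Rational(1549631, 1025341802)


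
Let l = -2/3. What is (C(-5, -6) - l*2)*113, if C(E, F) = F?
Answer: -1582/3 ≈ -527.33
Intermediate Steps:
l = -⅔ (l = -2*⅓ = -⅔ ≈ -0.66667)
(C(-5, -6) - l*2)*113 = (-6 - 1*(-⅔)*2)*113 = (-6 + (⅔)*2)*113 = (-6 + 4/3)*113 = -14/3*113 = -1582/3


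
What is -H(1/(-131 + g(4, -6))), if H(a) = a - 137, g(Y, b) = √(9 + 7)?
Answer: 17400/127 ≈ 137.01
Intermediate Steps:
g(Y, b) = 4 (g(Y, b) = √16 = 4)
H(a) = -137 + a
-H(1/(-131 + g(4, -6))) = -(-137 + 1/(-131 + 4)) = -(-137 + 1/(-127)) = -(-137 - 1/127) = -1*(-17400/127) = 17400/127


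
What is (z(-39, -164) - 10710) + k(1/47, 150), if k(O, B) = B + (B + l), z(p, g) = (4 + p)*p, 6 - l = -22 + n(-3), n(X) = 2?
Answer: -9019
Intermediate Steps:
l = 26 (l = 6 - (-22 + 2) = 6 - 1*(-20) = 6 + 20 = 26)
z(p, g) = p*(4 + p)
k(O, B) = 26 + 2*B (k(O, B) = B + (B + 26) = B + (26 + B) = 26 + 2*B)
(z(-39, -164) - 10710) + k(1/47, 150) = (-39*(4 - 39) - 10710) + (26 + 2*150) = (-39*(-35) - 10710) + (26 + 300) = (1365 - 10710) + 326 = -9345 + 326 = -9019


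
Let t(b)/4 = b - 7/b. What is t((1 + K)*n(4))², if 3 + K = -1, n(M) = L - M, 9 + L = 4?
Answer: 8340544/729 ≈ 11441.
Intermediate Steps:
L = -5 (L = -9 + 4 = -5)
n(M) = -5 - M
K = -4 (K = -3 - 1 = -4)
t(b) = -28/b + 4*b (t(b) = 4*(b - 7/b) = -28/b + 4*b)
t((1 + K)*n(4))² = (-28*1/((1 - 4)*(-5 - 1*4)) + 4*((1 - 4)*(-5 - 1*4)))² = (-28*(-1/(3*(-5 - 4))) + 4*(-3*(-5 - 4)))² = (-28/((-3*(-9))) + 4*(-3*(-9)))² = (-28/27 + 4*27)² = (-28*1/27 + 108)² = (-28/27 + 108)² = (2888/27)² = 8340544/729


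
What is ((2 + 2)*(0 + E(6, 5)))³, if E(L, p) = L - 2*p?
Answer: -4096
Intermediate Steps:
((2 + 2)*(0 + E(6, 5)))³ = ((2 + 2)*(0 + (6 - 2*5)))³ = (4*(0 + (6 - 10)))³ = (4*(0 - 4))³ = (4*(-4))³ = (-16)³ = -4096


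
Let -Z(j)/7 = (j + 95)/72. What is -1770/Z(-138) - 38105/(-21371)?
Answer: -9010135/21371 ≈ -421.61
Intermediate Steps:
Z(j) = -665/72 - 7*j/72 (Z(j) = -7*(j + 95)/72 = -7*(95 + j)/72 = -7*(95/72 + j/72) = -665/72 - 7*j/72)
-1770/Z(-138) - 38105/(-21371) = -1770/(-665/72 - 7/72*(-138)) - 38105/(-21371) = -1770/(-665/72 + 161/12) - 38105*(-1/21371) = -1770/301/72 + 38105/21371 = -1770*72/301 + 38105/21371 = -127440/301 + 38105/21371 = -9010135/21371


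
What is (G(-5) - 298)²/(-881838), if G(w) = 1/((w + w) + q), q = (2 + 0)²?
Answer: -3200521/31746168 ≈ -0.10082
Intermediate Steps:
q = 4 (q = 2² = 4)
G(w) = 1/(4 + 2*w) (G(w) = 1/((w + w) + 4) = 1/(2*w + 4) = 1/(4 + 2*w))
(G(-5) - 298)²/(-881838) = (1/(2*(2 - 5)) - 298)²/(-881838) = ((½)/(-3) - 298)²*(-1/881838) = ((½)*(-⅓) - 298)²*(-1/881838) = (-⅙ - 298)²*(-1/881838) = (-1789/6)²*(-1/881838) = (3200521/36)*(-1/881838) = -3200521/31746168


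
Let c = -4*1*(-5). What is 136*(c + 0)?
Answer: 2720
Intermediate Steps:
c = 20 (c = -4*(-5) = 20)
136*(c + 0) = 136*(20 + 0) = 136*20 = 2720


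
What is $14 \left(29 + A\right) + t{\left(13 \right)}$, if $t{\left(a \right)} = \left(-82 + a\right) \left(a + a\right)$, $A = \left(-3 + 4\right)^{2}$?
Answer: $-1374$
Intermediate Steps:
$A = 1$ ($A = 1^{2} = 1$)
$t{\left(a \right)} = 2 a \left(-82 + a\right)$ ($t{\left(a \right)} = \left(-82 + a\right) 2 a = 2 a \left(-82 + a\right)$)
$14 \left(29 + A\right) + t{\left(13 \right)} = 14 \left(29 + 1\right) + 2 \cdot 13 \left(-82 + 13\right) = 14 \cdot 30 + 2 \cdot 13 \left(-69\right) = 420 - 1794 = -1374$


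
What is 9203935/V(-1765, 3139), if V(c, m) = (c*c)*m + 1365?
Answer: 1840787/1955738528 ≈ 0.00094122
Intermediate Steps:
V(c, m) = 1365 + m*c² (V(c, m) = c²*m + 1365 = m*c² + 1365 = 1365 + m*c²)
9203935/V(-1765, 3139) = 9203935/(1365 + 3139*(-1765)²) = 9203935/(1365 + 3139*3115225) = 9203935/(1365 + 9778691275) = 9203935/9778692640 = 9203935*(1/9778692640) = 1840787/1955738528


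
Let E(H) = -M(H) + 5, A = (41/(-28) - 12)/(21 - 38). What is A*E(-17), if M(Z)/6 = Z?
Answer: 40339/476 ≈ 84.746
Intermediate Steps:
M(Z) = 6*Z
A = 377/476 (A = (41*(-1/28) - 12)/(-17) = (-41/28 - 12)*(-1/17) = -377/28*(-1/17) = 377/476 ≈ 0.79202)
E(H) = 5 - 6*H (E(H) = -6*H + 5 = 5 - 6*H)
A*E(-17) = 377*(5 - 6*(-17))/476 = 377*(5 + 102)/476 = (377/476)*107 = 40339/476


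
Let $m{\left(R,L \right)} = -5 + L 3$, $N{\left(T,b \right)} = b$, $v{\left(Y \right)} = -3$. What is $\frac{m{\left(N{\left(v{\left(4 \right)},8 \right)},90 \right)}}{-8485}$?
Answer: $- \frac{53}{1697} \approx -0.031232$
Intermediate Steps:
$m{\left(R,L \right)} = -5 + 3 L$
$\frac{m{\left(N{\left(v{\left(4 \right)},8 \right)},90 \right)}}{-8485} = \frac{-5 + 3 \cdot 90}{-8485} = \left(-5 + 270\right) \left(- \frac{1}{8485}\right) = 265 \left(- \frac{1}{8485}\right) = - \frac{53}{1697}$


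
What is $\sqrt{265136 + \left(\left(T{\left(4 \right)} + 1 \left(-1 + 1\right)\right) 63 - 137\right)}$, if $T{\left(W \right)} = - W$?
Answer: $7 \sqrt{5403} \approx 514.54$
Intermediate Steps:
$\sqrt{265136 + \left(\left(T{\left(4 \right)} + 1 \left(-1 + 1\right)\right) 63 - 137\right)} = \sqrt{265136 + \left(\left(\left(-1\right) 4 + 1 \left(-1 + 1\right)\right) 63 - 137\right)} = \sqrt{265136 + \left(\left(-4 + 1 \cdot 0\right) 63 - 137\right)} = \sqrt{265136 + \left(\left(-4 + 0\right) 63 - 137\right)} = \sqrt{265136 - 389} = \sqrt{264747} = 7 \sqrt{5403}$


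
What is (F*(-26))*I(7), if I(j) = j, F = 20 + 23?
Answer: -7826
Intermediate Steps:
F = 43
(F*(-26))*I(7) = (43*(-26))*7 = -1118*7 = -7826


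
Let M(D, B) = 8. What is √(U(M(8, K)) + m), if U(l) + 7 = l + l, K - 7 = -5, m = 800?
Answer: √809 ≈ 28.443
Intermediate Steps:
K = 2 (K = 7 - 5 = 2)
U(l) = -7 + 2*l (U(l) = -7 + (l + l) = -7 + 2*l)
√(U(M(8, K)) + m) = √((-7 + 2*8) + 800) = √((-7 + 16) + 800) = √(9 + 800) = √809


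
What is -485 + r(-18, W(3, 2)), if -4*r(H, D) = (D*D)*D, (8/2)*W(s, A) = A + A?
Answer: -1941/4 ≈ -485.25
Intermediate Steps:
W(s, A) = A/2 (W(s, A) = (A + A)/4 = (2*A)/4 = A/2)
r(H, D) = -D³/4 (r(H, D) = -D*D*D/4 = -D²*D/4 = -D³/4)
-485 + r(-18, W(3, 2)) = -485 - 1³/4 = -485 - ¼*1³ = -485 - ¼*1 = -485 - ¼ = -1941/4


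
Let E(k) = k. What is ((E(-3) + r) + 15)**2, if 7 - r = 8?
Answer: 121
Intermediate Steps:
r = -1 (r = 7 - 1*8 = 7 - 8 = -1)
((E(-3) + r) + 15)**2 = ((-3 - 1) + 15)**2 = (-4 + 15)**2 = 11**2 = 121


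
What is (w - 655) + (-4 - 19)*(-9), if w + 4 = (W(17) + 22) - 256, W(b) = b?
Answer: -669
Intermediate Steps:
w = -221 (w = -4 + ((17 + 22) - 256) = -4 + (39 - 256) = -4 - 217 = -221)
(w - 655) + (-4 - 19)*(-9) = (-221 - 655) + (-4 - 19)*(-9) = -876 - 23*(-9) = -876 + 207 = -669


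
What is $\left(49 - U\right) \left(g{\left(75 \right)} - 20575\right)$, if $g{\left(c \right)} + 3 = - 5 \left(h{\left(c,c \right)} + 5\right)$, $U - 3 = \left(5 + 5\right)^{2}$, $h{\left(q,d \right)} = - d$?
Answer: $1092312$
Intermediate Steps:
$U = 103$ ($U = 3 + \left(5 + 5\right)^{2} = 3 + 10^{2} = 3 + 100 = 103$)
$g{\left(c \right)} = -28 + 5 c$ ($g{\left(c \right)} = -3 - 5 \left(- c + 5\right) = -3 - 5 \left(5 - c\right) = -3 + \left(-25 + 5 c\right) = -28 + 5 c$)
$\left(49 - U\right) \left(g{\left(75 \right)} - 20575\right) = \left(49 - 103\right) \left(\left(-28 + 5 \cdot 75\right) - 20575\right) = \left(49 - 103\right) \left(\left(-28 + 375\right) - 20575\right) = - 54 \left(347 - 20575\right) = \left(-54\right) \left(-20228\right) = 1092312$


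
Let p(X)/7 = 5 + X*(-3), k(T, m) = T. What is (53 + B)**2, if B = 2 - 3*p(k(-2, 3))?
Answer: 30976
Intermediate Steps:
p(X) = 35 - 21*X (p(X) = 7*(5 + X*(-3)) = 7*(5 - 3*X) = 35 - 21*X)
B = -229 (B = 2 - 3*(35 - 21*(-2)) = 2 - 3*(35 + 42) = 2 - 3*77 = 2 - 231 = -229)
(53 + B)**2 = (53 - 229)**2 = (-176)**2 = 30976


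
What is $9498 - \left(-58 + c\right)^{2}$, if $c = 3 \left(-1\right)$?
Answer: $5777$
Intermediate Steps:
$c = -3$
$9498 - \left(-58 + c\right)^{2} = 9498 - \left(-58 - 3\right)^{2} = 9498 - \left(-61\right)^{2} = 9498 - 3721 = 5777$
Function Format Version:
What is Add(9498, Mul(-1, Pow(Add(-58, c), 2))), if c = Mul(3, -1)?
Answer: 5777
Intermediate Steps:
c = -3
Add(9498, Mul(-1, Pow(Add(-58, c), 2))) = Add(9498, Mul(-1, Pow(Add(-58, -3), 2))) = Add(9498, Mul(-1, Pow(-61, 2))) = Add(9498, Mul(-1, 3721)) = Add(9498, -3721) = 5777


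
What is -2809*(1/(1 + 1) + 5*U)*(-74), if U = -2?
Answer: -1974727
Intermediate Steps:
-2809*(1/(1 + 1) + 5*U)*(-74) = -2809*(1/(1 + 1) + 5*(-2))*(-74) = -2809*(1/2 - 10)*(-74) = -2809*(½ - 10)*(-74) = -(-53371)*(-74)/2 = -2809*703 = -1974727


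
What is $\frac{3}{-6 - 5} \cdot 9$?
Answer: $- \frac{27}{11} \approx -2.4545$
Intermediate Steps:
$\frac{3}{-6 - 5} \cdot 9 = \frac{3}{-11} \cdot 9 = 3 \left(- \frac{1}{11}\right) 9 = \left(- \frac{3}{11}\right) 9 = - \frac{27}{11}$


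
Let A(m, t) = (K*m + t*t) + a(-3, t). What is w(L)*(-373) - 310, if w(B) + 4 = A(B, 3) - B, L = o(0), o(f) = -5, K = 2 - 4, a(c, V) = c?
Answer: -6651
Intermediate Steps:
K = -2
L = -5
A(m, t) = -3 + t² - 2*m (A(m, t) = (-2*m + t*t) - 3 = (-2*m + t²) - 3 = (t² - 2*m) - 3 = -3 + t² - 2*m)
w(B) = 2 - 3*B (w(B) = -4 + ((-3 + 3² - 2*B) - B) = -4 + ((-3 + 9 - 2*B) - B) = -4 + ((6 - 2*B) - B) = -4 + (6 - 3*B) = 2 - 3*B)
w(L)*(-373) - 310 = (2 - 3*(-5))*(-373) - 310 = (2 + 15)*(-373) - 310 = 17*(-373) - 310 = -6341 - 310 = -6651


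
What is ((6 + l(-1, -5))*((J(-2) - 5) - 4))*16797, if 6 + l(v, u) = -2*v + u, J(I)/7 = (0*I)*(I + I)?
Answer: 453519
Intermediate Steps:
J(I) = 0 (J(I) = 7*((0*I)*(I + I)) = 7*(0*(2*I)) = 7*0 = 0)
l(v, u) = -6 + u - 2*v (l(v, u) = -6 + (-2*v + u) = -6 + (u - 2*v) = -6 + u - 2*v)
((6 + l(-1, -5))*((J(-2) - 5) - 4))*16797 = ((6 + (-6 - 5 - 2*(-1)))*((0 - 5) - 4))*16797 = ((6 + (-6 - 5 + 2))*(-5 - 4))*16797 = ((6 - 9)*(-9))*16797 = -3*(-9)*16797 = 27*16797 = 453519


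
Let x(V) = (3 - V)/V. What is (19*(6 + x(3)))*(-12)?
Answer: -1368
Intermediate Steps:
x(V) = (3 - V)/V
(19*(6 + x(3)))*(-12) = (19*(6 + (3 - 1*3)/3))*(-12) = (19*(6 + (3 - 3)/3))*(-12) = (19*(6 + (1/3)*0))*(-12) = (19*(6 + 0))*(-12) = (19*6)*(-12) = 114*(-12) = -1368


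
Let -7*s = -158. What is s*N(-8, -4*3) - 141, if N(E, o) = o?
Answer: -2883/7 ≈ -411.86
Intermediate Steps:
s = 158/7 (s = -1/7*(-158) = 158/7 ≈ 22.571)
s*N(-8, -4*3) - 141 = 158*(-4*3)/7 - 141 = (158/7)*(-12) - 141 = -1896/7 - 141 = -2883/7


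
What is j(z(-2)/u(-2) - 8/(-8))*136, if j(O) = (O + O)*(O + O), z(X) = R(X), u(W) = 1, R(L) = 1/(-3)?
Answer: 2176/9 ≈ 241.78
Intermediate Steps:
R(L) = -⅓
z(X) = -⅓
j(O) = 4*O² (j(O) = (2*O)*(2*O) = 4*O²)
j(z(-2)/u(-2) - 8/(-8))*136 = (4*(-⅓/1 - 8/(-8))²)*136 = (4*(-⅓*1 - 8*(-⅛))²)*136 = (4*(-⅓ + 1)²)*136 = (4*(⅔)²)*136 = (4*(4/9))*136 = (16/9)*136 = 2176/9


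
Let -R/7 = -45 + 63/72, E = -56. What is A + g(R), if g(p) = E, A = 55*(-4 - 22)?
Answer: -1486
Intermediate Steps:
R = 2471/8 (R = -7*(-45 + 63/72) = -7*(-45 + 63*(1/72)) = -7*(-45 + 7/8) = -7*(-353/8) = 2471/8 ≈ 308.88)
A = -1430 (A = 55*(-26) = -1430)
g(p) = -56
A + g(R) = -1430 - 56 = -1486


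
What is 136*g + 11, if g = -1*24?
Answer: -3253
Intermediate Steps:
g = -24
136*g + 11 = 136*(-24) + 11 = -3264 + 11 = -3253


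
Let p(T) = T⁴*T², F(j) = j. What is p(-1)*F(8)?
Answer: 8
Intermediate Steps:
p(T) = T⁶
p(-1)*F(8) = (-1)⁶*8 = 1*8 = 8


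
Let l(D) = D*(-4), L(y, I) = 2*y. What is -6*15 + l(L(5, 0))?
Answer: -130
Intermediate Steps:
l(D) = -4*D
-6*15 + l(L(5, 0)) = -6*15 - 8*5 = -90 - 4*10 = -90 - 40 = -130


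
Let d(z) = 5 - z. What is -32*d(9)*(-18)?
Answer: -2304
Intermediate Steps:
-32*d(9)*(-18) = -32*(5 - 1*9)*(-18) = -32*(5 - 9)*(-18) = -32*(-4)*(-18) = 128*(-18) = -2304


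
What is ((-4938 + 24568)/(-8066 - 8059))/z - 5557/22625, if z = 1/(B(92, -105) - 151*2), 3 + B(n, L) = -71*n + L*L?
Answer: -4960268831/972875 ≈ -5098.6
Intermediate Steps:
B(n, L) = -3 + L² - 71*n (B(n, L) = -3 + (-71*n + L*L) = -3 + (-71*n + L²) = -3 + (L² - 71*n) = -3 + L² - 71*n)
z = 1/4188 (z = 1/((-3 + (-105)² - 71*92) - 151*2) = 1/((-3 + 11025 - 6532) - 302) = 1/(4490 - 302) = 1/4188 ≈ 0.00023878)
((-4938 + 24568)/(-8066 - 8059))/z - 5557/22625 = ((-4938 + 24568)/(-8066 - 8059))/(1/4188) - 5557/22625 = (19630/(-16125))*4188 - 5557*1/22625 = (19630*(-1/16125))*4188 - 5557/22625 = -3926/3225*4188 - 5557/22625 = -5480696/1075 - 5557/22625 = -4960268831/972875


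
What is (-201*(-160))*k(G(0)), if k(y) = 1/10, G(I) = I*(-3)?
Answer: 3216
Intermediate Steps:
G(I) = -3*I
k(y) = ⅒
(-201*(-160))*k(G(0)) = -201*(-160)*(⅒) = 32160*(⅒) = 3216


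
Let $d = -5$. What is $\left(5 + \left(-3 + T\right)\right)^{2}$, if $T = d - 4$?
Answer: $49$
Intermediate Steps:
$T = -9$ ($T = -5 - 4 = -9$)
$\left(5 + \left(-3 + T\right)\right)^{2} = \left(5 - 12\right)^{2} = \left(-7\right)^{2} = 49$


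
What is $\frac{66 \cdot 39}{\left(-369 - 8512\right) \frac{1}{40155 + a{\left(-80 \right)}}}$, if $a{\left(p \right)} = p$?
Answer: $- \frac{103153050}{8881} \approx -11615.0$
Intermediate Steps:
$\frac{66 \cdot 39}{\left(-369 - 8512\right) \frac{1}{40155 + a{\left(-80 \right)}}} = \frac{66 \cdot 39}{\left(-369 - 8512\right) \frac{1}{40155 - 80}} = \frac{2574}{\left(-8881\right) \frac{1}{40075}} = \frac{2574}{- \frac{8881}{40075}} = 2574 \left(- \frac{40075}{8881}\right) = - \frac{103153050}{8881}$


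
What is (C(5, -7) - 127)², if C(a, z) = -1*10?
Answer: 18769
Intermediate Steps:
C(a, z) = -10
(C(5, -7) - 127)² = (-10 - 127)² = (-137)² = 18769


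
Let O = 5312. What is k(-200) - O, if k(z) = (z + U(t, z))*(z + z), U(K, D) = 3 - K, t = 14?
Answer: 79088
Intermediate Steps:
k(z) = 2*z*(-11 + z) (k(z) = (z + (3 - 1*14))*(z + z) = (z + (3 - 14))*(2*z) = (z - 11)*(2*z) = (-11 + z)*(2*z) = 2*z*(-11 + z))
k(-200) - O = 2*(-200)*(-11 - 200) - 1*5312 = 2*(-200)*(-211) - 5312 = 84400 - 5312 = 79088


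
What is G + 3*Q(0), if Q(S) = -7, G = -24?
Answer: -45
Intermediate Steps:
G + 3*Q(0) = -24 + 3*(-7) = -24 - 21 = -45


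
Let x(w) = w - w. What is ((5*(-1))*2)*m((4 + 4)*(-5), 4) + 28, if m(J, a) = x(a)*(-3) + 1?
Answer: 18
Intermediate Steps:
x(w) = 0
m(J, a) = 1 (m(J, a) = 0*(-3) + 1 = 0 + 1 = 1)
((5*(-1))*2)*m((4 + 4)*(-5), 4) + 28 = ((5*(-1))*2)*1 + 28 = -5*2*1 + 28 = -10*1 + 28 = -10 + 28 = 18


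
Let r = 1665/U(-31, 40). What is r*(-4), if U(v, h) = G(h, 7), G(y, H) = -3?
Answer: 2220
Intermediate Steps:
U(v, h) = -3
r = -555 (r = 1665/(-3) = 1665*(-⅓) = -555)
r*(-4) = -555*(-4) = 2220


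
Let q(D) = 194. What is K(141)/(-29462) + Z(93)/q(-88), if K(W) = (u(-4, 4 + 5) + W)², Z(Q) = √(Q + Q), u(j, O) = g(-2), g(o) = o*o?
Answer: -21025/29462 + √186/194 ≈ -0.64333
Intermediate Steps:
g(o) = o²
u(j, O) = 4 (u(j, O) = (-2)² = 4)
Z(Q) = √2*√Q (Z(Q) = √(2*Q) = √2*√Q)
K(W) = (4 + W)²
K(141)/(-29462) + Z(93)/q(-88) = (4 + 141)²/(-29462) + (√2*√93)/194 = 145²*(-1/29462) + √186*(1/194) = 21025*(-1/29462) + √186/194 = -21025/29462 + √186/194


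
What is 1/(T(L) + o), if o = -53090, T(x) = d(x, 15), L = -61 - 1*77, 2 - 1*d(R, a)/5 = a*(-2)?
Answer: -1/52930 ≈ -1.8893e-5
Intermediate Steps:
d(R, a) = 10 + 10*a (d(R, a) = 10 - 5*a*(-2) = 10 - (-10)*a = 10 + 10*a)
L = -138 (L = -61 - 77 = -138)
T(x) = 160 (T(x) = 10 + 10*15 = 10 + 150 = 160)
1/(T(L) + o) = 1/(160 - 53090) = 1/(-52930) = -1/52930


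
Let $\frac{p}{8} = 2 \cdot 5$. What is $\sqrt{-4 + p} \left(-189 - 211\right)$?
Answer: $- 800 \sqrt{19} \approx -3487.1$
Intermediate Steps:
$p = 80$ ($p = 8 \cdot 2 \cdot 5 = 8 \cdot 10 = 80$)
$\sqrt{-4 + p} \left(-189 - 211\right) = \sqrt{-4 + 80} \left(-189 - 211\right) = \sqrt{76} \left(-400\right) = 2 \sqrt{19} \left(-400\right) = - 800 \sqrt{19}$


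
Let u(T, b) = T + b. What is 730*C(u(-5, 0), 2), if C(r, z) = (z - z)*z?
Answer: 0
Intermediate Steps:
C(r, z) = 0 (C(r, z) = 0*z = 0)
730*C(u(-5, 0), 2) = 730*0 = 0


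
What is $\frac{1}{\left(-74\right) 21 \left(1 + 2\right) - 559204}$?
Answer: $- \frac{1}{563866} \approx -1.7735 \cdot 10^{-6}$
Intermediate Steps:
$\frac{1}{\left(-74\right) 21 \left(1 + 2\right) - 559204} = \frac{1}{\left(-1554\right) 3 - 559204} = \frac{1}{-4662 - 559204} = \frac{1}{-563866} = - \frac{1}{563866}$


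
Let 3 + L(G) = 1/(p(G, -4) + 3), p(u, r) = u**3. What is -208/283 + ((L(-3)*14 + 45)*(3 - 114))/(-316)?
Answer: 40747/357712 ≈ 0.11391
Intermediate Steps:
L(G) = -3 + 1/(3 + G**3) (L(G) = -3 + 1/(G**3 + 3) = -3 + 1/(3 + G**3))
-208/283 + ((L(-3)*14 + 45)*(3 - 114))/(-316) = -208/283 + ((((-8 - 3*(-3)**3)/(3 + (-3)**3))*14 + 45)*(3 - 114))/(-316) = -208*1/283 + ((((-8 - 3*(-27))/(3 - 27))*14 + 45)*(-111))*(-1/316) = -208/283 + ((((-8 + 81)/(-24))*14 + 45)*(-111))*(-1/316) = -208/283 + ((-1/24*73*14 + 45)*(-111))*(-1/316) = -208/283 + ((-73/24*14 + 45)*(-111))*(-1/316) = -208/283 + ((-511/12 + 45)*(-111))*(-1/316) = -208/283 + ((29/12)*(-111))*(-1/316) = -208/283 - 1073/4*(-1/316) = -208/283 + 1073/1264 = 40747/357712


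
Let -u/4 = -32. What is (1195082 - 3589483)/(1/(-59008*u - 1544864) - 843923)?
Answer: 21783992125088/7677916934625 ≈ 2.8372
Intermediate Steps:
u = 128 (u = -4*(-32) = 128)
(1195082 - 3589483)/(1/(-59008*u - 1544864) - 843923) = (1195082 - 3589483)/(1/(-59008*128 - 1544864) - 843923) = -2394401/(1/(-7553024 - 1544864) - 843923) = -2394401/(1/(-9097888) - 843923) = -2394401/(-1/9097888 - 843923) = -2394401/(-7677916934625/9097888) = -2394401*(-9097888/7677916934625) = 21783992125088/7677916934625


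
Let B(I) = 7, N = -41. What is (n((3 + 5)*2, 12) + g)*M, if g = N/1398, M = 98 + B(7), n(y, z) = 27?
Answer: 1319675/466 ≈ 2831.9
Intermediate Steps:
M = 105 (M = 98 + 7 = 105)
g = -41/1398 ≈ -0.029328
(n((3 + 5)*2, 12) + g)*M = (27 - 41/1398)*105 = (37705/1398)*105 = 1319675/466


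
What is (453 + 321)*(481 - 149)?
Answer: 256968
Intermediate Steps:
(453 + 321)*(481 - 149) = 774*332 = 256968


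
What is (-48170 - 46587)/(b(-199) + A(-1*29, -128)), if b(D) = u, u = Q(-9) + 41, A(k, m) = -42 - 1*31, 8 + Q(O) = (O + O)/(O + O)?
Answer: 7289/3 ≈ 2429.7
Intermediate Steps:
Q(O) = -7 (Q(O) = -8 + (O + O)/(O + O) = -8 + (2*O)/((2*O)) = -8 + (2*O)*(1/(2*O)) = -8 + 1 = -7)
A(k, m) = -73 (A(k, m) = -42 - 31 = -73)
u = 34 (u = -7 + 41 = 34)
b(D) = 34
(-48170 - 46587)/(b(-199) + A(-1*29, -128)) = (-48170 - 46587)/(34 - 73) = -94757/(-39) = -94757*(-1/39) = 7289/3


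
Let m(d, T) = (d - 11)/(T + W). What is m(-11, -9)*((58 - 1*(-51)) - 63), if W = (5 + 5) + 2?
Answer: -1012/3 ≈ -337.33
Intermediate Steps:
W = 12 (W = 10 + 2 = 12)
m(d, T) = (-11 + d)/(12 + T) (m(d, T) = (d - 11)/(T + 12) = (-11 + d)/(12 + T))
m(-11, -9)*((58 - 1*(-51)) - 63) = ((-11 - 11)/(12 - 9))*((58 - 1*(-51)) - 63) = (-22/3)*((58 + 51) - 63) = ((⅓)*(-22))*(109 - 63) = -22/3*46 = -1012/3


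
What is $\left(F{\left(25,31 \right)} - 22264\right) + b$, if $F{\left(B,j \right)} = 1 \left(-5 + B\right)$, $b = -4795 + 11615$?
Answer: $-15424$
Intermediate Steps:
$b = 6820$
$F{\left(B,j \right)} = -5 + B$
$\left(F{\left(25,31 \right)} - 22264\right) + b = \left(\left(-5 + 25\right) - 22264\right) + 6820 = \left(20 - 22264\right) + 6820 = -22244 + 6820 = -15424$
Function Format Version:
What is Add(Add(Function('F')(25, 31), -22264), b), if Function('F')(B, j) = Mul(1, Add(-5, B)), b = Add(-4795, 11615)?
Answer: -15424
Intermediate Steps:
b = 6820
Function('F')(B, j) = Add(-5, B)
Add(Add(Function('F')(25, 31), -22264), b) = Add(Add(Add(-5, 25), -22264), 6820) = Add(Add(20, -22264), 6820) = Add(-22244, 6820) = -15424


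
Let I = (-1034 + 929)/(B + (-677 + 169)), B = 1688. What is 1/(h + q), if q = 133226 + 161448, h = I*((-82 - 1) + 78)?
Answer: 236/69543169 ≈ 3.3936e-6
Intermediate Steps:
I = -21/236 (I = (-1034 + 929)/(1688 + (-677 + 169)) = -105/(1688 - 508) = -105/1180 = -105*1/1180 = -21/236 ≈ -0.088983)
h = 105/236 (h = -21*((-82 - 1) + 78)/236 = -21*(-83 + 78)/236 = -21/236*(-5) = 105/236 ≈ 0.44492)
q = 294674
1/(h + q) = 1/(105/236 + 294674) = 1/(69543169/236) = 236/69543169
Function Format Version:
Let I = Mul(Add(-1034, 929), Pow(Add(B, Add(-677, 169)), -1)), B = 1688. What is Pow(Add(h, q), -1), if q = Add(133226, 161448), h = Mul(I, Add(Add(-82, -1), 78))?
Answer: Rational(236, 69543169) ≈ 3.3936e-6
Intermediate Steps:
I = Rational(-21, 236) (I = Mul(Add(-1034, 929), Pow(Add(1688, Add(-677, 169)), -1)) = Mul(-105, Pow(Add(1688, -508), -1)) = Mul(-105, Pow(1180, -1)) = Mul(-105, Rational(1, 1180)) = Rational(-21, 236) ≈ -0.088983)
h = Rational(105, 236) (h = Mul(Rational(-21, 236), Add(Add(-82, -1), 78)) = Mul(Rational(-21, 236), Add(-83, 78)) = Mul(Rational(-21, 236), -5) = Rational(105, 236) ≈ 0.44492)
q = 294674
Pow(Add(h, q), -1) = Pow(Add(Rational(105, 236), 294674), -1) = Pow(Rational(69543169, 236), -1) = Rational(236, 69543169)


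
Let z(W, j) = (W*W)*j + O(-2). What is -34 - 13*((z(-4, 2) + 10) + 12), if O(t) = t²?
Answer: -788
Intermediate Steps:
z(W, j) = 4 + j*W² (z(W, j) = (W*W)*j + (-2)² = W²*j + 4 = j*W² + 4 = 4 + j*W²)
-34 - 13*((z(-4, 2) + 10) + 12) = -34 - 13*(((4 + 2*(-4)²) + 10) + 12) = -34 - 13*(((4 + 2*16) + 10) + 12) = -34 - 13*(((4 + 32) + 10) + 12) = -34 - 13*((36 + 10) + 12) = -34 - 13*(46 + 12) = -34 - 13*58 = -34 - 754 = -788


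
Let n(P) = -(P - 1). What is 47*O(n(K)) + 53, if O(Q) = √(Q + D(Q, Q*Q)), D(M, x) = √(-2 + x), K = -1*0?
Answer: 53 + 47*√(1 + I) ≈ 104.64 + 21.389*I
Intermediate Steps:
K = 0
n(P) = 1 - P (n(P) = -(-1 + P) = 1 - P)
O(Q) = √(Q + √(-2 + Q²)) (O(Q) = √(Q + √(-2 + Q*Q)) = √(Q + √(-2 + Q²)))
47*O(n(K)) + 53 = 47*√((1 - 1*0) + √(-2 + (1 - 1*0)²)) + 53 = 47*√((1 + 0) + √(-2 + (1 + 0)²)) + 53 = 47*√(1 + √(-2 + 1²)) + 53 = 47*√(1 + √(-2 + 1)) + 53 = 47*√(1 + √(-1)) + 53 = 47*√(1 + I) + 53 = 53 + 47*√(1 + I)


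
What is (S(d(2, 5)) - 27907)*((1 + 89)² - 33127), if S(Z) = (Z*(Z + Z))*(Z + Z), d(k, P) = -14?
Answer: 973124841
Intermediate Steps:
S(Z) = 4*Z³ (S(Z) = (Z*(2*Z))*(2*Z) = (2*Z²)*(2*Z) = 4*Z³)
(S(d(2, 5)) - 27907)*((1 + 89)² - 33127) = (4*(-14)³ - 27907)*((1 + 89)² - 33127) = (4*(-2744) - 27907)*(90² - 33127) = (-10976 - 27907)*(8100 - 33127) = -38883*(-25027) = 973124841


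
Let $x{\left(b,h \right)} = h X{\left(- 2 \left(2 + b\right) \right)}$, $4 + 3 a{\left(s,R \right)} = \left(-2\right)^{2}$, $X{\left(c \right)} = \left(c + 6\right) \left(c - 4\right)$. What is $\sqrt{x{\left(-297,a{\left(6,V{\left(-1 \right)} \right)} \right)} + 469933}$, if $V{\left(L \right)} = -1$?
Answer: $\sqrt{469933} \approx 685.52$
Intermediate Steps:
$X{\left(c \right)} = \left(-4 + c\right) \left(6 + c\right)$ ($X{\left(c \right)} = \left(6 + c\right) \left(-4 + c\right) = \left(-4 + c\right) \left(6 + c\right)$)
$a{\left(s,R \right)} = 0$ ($a{\left(s,R \right)} = - \frac{4}{3} + \frac{\left(-2\right)^{2}}{3} = - \frac{4}{3} + \frac{1}{3} \cdot 4 = - \frac{4}{3} + \frac{4}{3} = 0$)
$x{\left(b,h \right)} = h \left(-32 + \left(-4 - 2 b\right)^{2} - 4 b\right)$ ($x{\left(b,h \right)} = h \left(-24 + \left(- 2 \left(2 + b\right)\right)^{2} + 2 \left(- 2 \left(2 + b\right)\right)\right) = h \left(-24 + \left(-4 - 2 b\right)^{2} + 2 \left(-4 - 2 b\right)\right) = h \left(-24 + \left(-4 - 2 b\right)^{2} - \left(8 + 4 b\right)\right) = h \left(-32 + \left(-4 - 2 b\right)^{2} - 4 b\right)$)
$\sqrt{x{\left(-297,a{\left(6,V{\left(-1 \right)} \right)} \right)} + 469933} = \sqrt{4 \cdot 0 \left(-4 + \left(-297\right)^{2} + 3 \left(-297\right)\right) + 469933} = \sqrt{4 \cdot 0 \left(-4 + 88209 - 891\right) + 469933} = \sqrt{4 \cdot 0 \cdot 87314 + 469933} = \sqrt{0 + 469933} = \sqrt{469933}$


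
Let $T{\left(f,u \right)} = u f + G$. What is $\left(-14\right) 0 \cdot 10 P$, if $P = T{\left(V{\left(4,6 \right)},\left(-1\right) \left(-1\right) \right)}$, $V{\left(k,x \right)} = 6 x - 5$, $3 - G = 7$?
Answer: $0$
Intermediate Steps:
$G = -4$ ($G = 3 - 7 = -4$)
$V{\left(k,x \right)} = -5 + 6 x$
$T{\left(f,u \right)} = -4 + f u$ ($T{\left(f,u \right)} = u f - 4 = f u - 4 = -4 + f u$)
$P = 27$ ($P = -4 + \left(-5 + 6 \cdot 6\right) \left(\left(-1\right) \left(-1\right)\right) = -4 + \left(-5 + 36\right) 1 = -4 + 31 \cdot 1 = -4 + 31 = 27$)
$\left(-14\right) 0 \cdot 10 P = \left(-14\right) 0 \cdot 10 \cdot 27 = 0 \cdot 10 \cdot 27 = 0 \cdot 27 = 0$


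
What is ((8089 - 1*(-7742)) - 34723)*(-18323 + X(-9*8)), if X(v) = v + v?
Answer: 348878564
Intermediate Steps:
X(v) = 2*v
((8089 - 1*(-7742)) - 34723)*(-18323 + X(-9*8)) = ((8089 - 1*(-7742)) - 34723)*(-18323 + 2*(-9*8)) = ((8089 + 7742) - 34723)*(-18323 + 2*(-72)) = (15831 - 34723)*(-18323 - 144) = -18892*(-18467) = 348878564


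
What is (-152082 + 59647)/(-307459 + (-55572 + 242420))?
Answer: 92435/120611 ≈ 0.76639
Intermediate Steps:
(-152082 + 59647)/(-307459 + (-55572 + 242420)) = -92435/(-307459 + 186848) = -92435/(-120611) = -92435*(-1/120611) = 92435/120611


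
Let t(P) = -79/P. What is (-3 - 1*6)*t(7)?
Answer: 711/7 ≈ 101.57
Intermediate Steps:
(-3 - 1*6)*t(7) = (-3 - 1*6)*(-79/7) = (-3 - 6)*(-79*⅐) = -9*(-79/7) = 711/7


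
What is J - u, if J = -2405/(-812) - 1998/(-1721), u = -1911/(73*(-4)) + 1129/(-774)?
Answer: -19011088409/19739708226 ≈ -0.96309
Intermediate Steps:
u = 574723/113004 (u = -1911/(-292) + 1129*(-1/774) = -1911*(-1/292) - 1129/774 = 1911/292 - 1129/774 = 574723/113004 ≈ 5.0859)
J = 5761381/1397452 (J = -2405*(-1/812) - 1998*(-1/1721) = 2405/812 + 1998/1721 = 5761381/1397452 ≈ 4.1228)
J - u = 5761381/1397452 - 1*574723/113004 = 5761381/1397452 - 574723/113004 = -19011088409/19739708226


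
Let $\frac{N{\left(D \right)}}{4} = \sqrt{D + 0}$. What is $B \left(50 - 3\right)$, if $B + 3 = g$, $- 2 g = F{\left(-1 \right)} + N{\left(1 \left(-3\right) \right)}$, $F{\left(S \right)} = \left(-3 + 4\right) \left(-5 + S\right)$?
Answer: $- 94 i \sqrt{3} \approx - 162.81 i$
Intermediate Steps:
$F{\left(S \right)} = -5 + S$ ($F{\left(S \right)} = 1 \left(-5 + S\right) = -5 + S$)
$N{\left(D \right)} = 4 \sqrt{D}$ ($N{\left(D \right)} = 4 \sqrt{D + 0} = 4 \sqrt{D}$)
$g = 3 - 2 i \sqrt{3}$ ($g = - \frac{\left(-5 - 1\right) + 4 \sqrt{1 \left(-3\right)}}{2} = - \frac{-6 + 4 \sqrt{-3}}{2} = - \frac{-6 + 4 i \sqrt{3}}{2} = 3 - 2 i \sqrt{3} \approx 3.0 - 3.4641 i$)
$B = - 2 i \sqrt{3}$ ($B = -3 + \left(3 - 2 i \sqrt{3}\right) = - 2 i \sqrt{3} \approx - 3.4641 i$)
$B \left(50 - 3\right) = - 2 i \sqrt{3} \left(50 - 3\right) = - 2 i \sqrt{3} \cdot 47 = - 94 i \sqrt{3}$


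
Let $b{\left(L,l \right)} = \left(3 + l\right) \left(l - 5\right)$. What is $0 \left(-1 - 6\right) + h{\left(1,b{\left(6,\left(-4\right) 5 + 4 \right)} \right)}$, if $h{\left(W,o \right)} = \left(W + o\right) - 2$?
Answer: $272$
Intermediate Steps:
$b{\left(L,l \right)} = \left(-5 + l\right) \left(3 + l\right)$ ($b{\left(L,l \right)} = \left(3 + l\right) \left(-5 + l\right) = \left(-5 + l\right) \left(3 + l\right)$)
$h{\left(W,o \right)} = -2 + W + o$
$0 \left(-1 - 6\right) + h{\left(1,b{\left(6,\left(-4\right) 5 + 4 \right)} \right)} = 0 \left(-1 - 6\right) - \left(16 - \left(\left(-4\right) 5 + 4\right)^{2} + 2 \left(\left(-4\right) 5 + 4\right)\right) = 0 \left(-7\right) - \left(16 - \left(-20 + 4\right)^{2} + 2 \left(-20 + 4\right)\right) = 0 - -272 = 0 + \left(-2 + 1 + \left(-15 + 256 + 32\right)\right) = 0 + \left(-2 + 1 + 273\right) = 0 + 272 = 272$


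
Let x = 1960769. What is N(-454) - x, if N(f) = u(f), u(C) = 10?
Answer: -1960759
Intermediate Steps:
N(f) = 10
N(-454) - x = 10 - 1*1960769 = 10 - 1960769 = -1960759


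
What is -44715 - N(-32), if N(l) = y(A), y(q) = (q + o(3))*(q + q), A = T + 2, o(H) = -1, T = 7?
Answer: -44859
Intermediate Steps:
A = 9 (A = 7 + 2 = 9)
y(q) = 2*q*(-1 + q) (y(q) = (q - 1)*(q + q) = (-1 + q)*(2*q) = 2*q*(-1 + q))
N(l) = 144 (N(l) = 2*9*(-1 + 9) = 2*9*8 = 144)
-44715 - N(-32) = -44715 - 1*144 = -44715 - 144 = -44859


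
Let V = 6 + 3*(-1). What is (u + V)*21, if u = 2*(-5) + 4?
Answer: -63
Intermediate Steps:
u = -6 (u = -10 + 4 = -6)
V = 3 (V = 6 - 3 = 3)
(u + V)*21 = (-6 + 3)*21 = -3*21 = -63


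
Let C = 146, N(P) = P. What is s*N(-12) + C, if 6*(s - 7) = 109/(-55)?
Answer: 3628/55 ≈ 65.964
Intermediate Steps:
s = 2201/330 (s = 7 + (109/(-55))/6 = 7 + (109*(-1/55))/6 = 7 + (1/6)*(-109/55) = 7 - 109/330 = 2201/330 ≈ 6.6697)
s*N(-12) + C = (2201/330)*(-12) + 146 = -4402/55 + 146 = 3628/55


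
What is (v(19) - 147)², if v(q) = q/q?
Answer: 21316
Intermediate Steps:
v(q) = 1
(v(19) - 147)² = (1 - 147)² = (-146)² = 21316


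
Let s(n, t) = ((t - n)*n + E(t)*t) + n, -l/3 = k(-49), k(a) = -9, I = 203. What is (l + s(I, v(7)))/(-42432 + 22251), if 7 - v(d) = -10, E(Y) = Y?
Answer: 12413/6727 ≈ 1.8453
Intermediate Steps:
l = 27 (l = -3*(-9) = 27)
v(d) = 17 (v(d) = 7 - 1*(-10) = 7 + 10 = 17)
s(n, t) = n + t**2 + n*(t - n) (s(n, t) = ((t - n)*n + t*t) + n = (n*(t - n) + t**2) + n = (t**2 + n*(t - n)) + n = n + t**2 + n*(t - n))
(l + s(I, v(7)))/(-42432 + 22251) = (27 + (203 + 17**2 - 1*203**2 + 203*17))/(-42432 + 22251) = (27 + (203 + 289 - 1*41209 + 3451))/(-20181) = (27 + (203 + 289 - 41209 + 3451))*(-1/20181) = (27 - 37266)*(-1/20181) = -37239*(-1/20181) = 12413/6727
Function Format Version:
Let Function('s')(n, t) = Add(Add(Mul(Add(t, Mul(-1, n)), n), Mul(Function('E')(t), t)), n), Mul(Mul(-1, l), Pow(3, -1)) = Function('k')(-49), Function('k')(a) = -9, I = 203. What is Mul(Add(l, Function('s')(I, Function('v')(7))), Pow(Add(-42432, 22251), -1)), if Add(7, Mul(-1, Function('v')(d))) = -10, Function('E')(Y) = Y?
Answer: Rational(12413, 6727) ≈ 1.8453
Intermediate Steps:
l = 27 (l = Mul(-3, -9) = 27)
Function('v')(d) = 17 (Function('v')(d) = Add(7, Mul(-1, -10)) = Add(7, 10) = 17)
Function('s')(n, t) = Add(n, Pow(t, 2), Mul(n, Add(t, Mul(-1, n)))) (Function('s')(n, t) = Add(Add(Mul(Add(t, Mul(-1, n)), n), Mul(t, t)), n) = Add(Add(Mul(n, Add(t, Mul(-1, n))), Pow(t, 2)), n) = Add(Add(Pow(t, 2), Mul(n, Add(t, Mul(-1, n)))), n) = Add(n, Pow(t, 2), Mul(n, Add(t, Mul(-1, n)))))
Mul(Add(l, Function('s')(I, Function('v')(7))), Pow(Add(-42432, 22251), -1)) = Mul(Add(27, Add(203, Pow(17, 2), Mul(-1, Pow(203, 2)), Mul(203, 17))), Pow(Add(-42432, 22251), -1)) = Mul(Add(27, Add(203, 289, Mul(-1, 41209), 3451)), Pow(-20181, -1)) = Mul(Add(27, Add(203, 289, -41209, 3451)), Rational(-1, 20181)) = Mul(Add(27, -37266), Rational(-1, 20181)) = Mul(-37239, Rational(-1, 20181)) = Rational(12413, 6727)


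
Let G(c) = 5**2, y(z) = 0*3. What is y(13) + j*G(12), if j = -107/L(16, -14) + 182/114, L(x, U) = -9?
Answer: 57650/171 ≈ 337.13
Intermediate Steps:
y(z) = 0
j = 2306/171 (j = -107/(-9) + 182/114 = -107*(-1/9) + 182*(1/114) = 107/9 + 91/57 = 2306/171 ≈ 13.485)
G(c) = 25
y(13) + j*G(12) = 0 + (2306/171)*25 = 0 + 57650/171 = 57650/171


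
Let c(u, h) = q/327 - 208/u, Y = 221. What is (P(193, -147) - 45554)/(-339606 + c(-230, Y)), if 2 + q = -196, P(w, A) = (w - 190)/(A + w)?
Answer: 1142037145/8513914928 ≈ 0.13414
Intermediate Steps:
P(w, A) = (-190 + w)/(A + w)
q = -198 (q = -2 - 196 = -198)
c(u, h) = -66/109 - 208/u (c(u, h) = -198/327 - 208/u = -198*1/327 - 208/u = -66/109 - 208/u)
(P(193, -147) - 45554)/(-339606 + c(-230, Y)) = ((-190 + 193)/(-147 + 193) - 45554)/(-339606 + (-66/109 - 208/(-230))) = (3/46 - 45554)/(-339606 + (-66/109 - 208*(-1/230))) = ((1/46)*3 - 45554)/(-339606 + (-66/109 + 104/115)) = (3/46 - 45554)/(-339606 + 3746/12535) = -2095481/(46*(-4256957464/12535)) = -2095481/46*(-12535/4256957464) = 1142037145/8513914928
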